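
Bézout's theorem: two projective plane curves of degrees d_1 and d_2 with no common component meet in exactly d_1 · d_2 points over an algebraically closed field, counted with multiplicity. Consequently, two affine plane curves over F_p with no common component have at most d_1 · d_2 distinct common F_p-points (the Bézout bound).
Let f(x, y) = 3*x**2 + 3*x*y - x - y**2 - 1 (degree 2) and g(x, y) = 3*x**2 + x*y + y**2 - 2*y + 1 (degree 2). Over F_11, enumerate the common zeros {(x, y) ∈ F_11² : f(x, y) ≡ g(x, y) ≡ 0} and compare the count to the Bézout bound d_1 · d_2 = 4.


Common zeros: ∅; count = 0; Bézout bound = 4.

deg(f) = 2, deg(g) = 2, so Bézout bound = 4.
Scan x ∈ F_11. For each x, list the y ∈ F_11 with f(x, y) ≡ 0 and those with g(x, y) ≡ 0 (mod 11); the common zeros in that column are the intersection.
  x = 0: f ≡ 0 at y ∈ ∅; g ≡ 0 at y ∈ {1}; common: ∅.
  x = 1: f ≡ 0 at y ∈ ∅; g ≡ 0 at y ∈ ∅; common: ∅.
  x = 2: f ≡ 0 at y ∈ ∅; g ≡ 0 at y ∈ {3, 8}; common: ∅.
  x = 3: f ≡ 0 at y ∈ ∅; g ≡ 0 at y ∈ ∅; common: ∅.
  x = 4: f ≡ 0 at y ∈ ∅; g ≡ 0 at y ∈ ∅; common: ∅.
  x = 5: f ≡ 0 at y ∈ ∅; g ≡ 0 at y ∈ ∅; common: ∅.
  x = 6: f ≡ 0 at y ∈ ∅; g ≡ 0 at y ∈ {2, 5}; common: ∅.
  x = 7: f ≡ 0 at y ∈ ∅; g ≡ 0 at y ∈ {1, 5}; common: ∅.
  x = 8: f ≡ 0 at y ∈ ∅; g ≡ 0 at y ∈ {2, 3}; common: ∅.
  x = 9: f ≡ 0 at y ∈ {8}; g ≡ 0 at y ∈ ∅; common: ∅.
  x = 10: f ≡ 0 at y ∈ ∅; g ≡ 0 at y ∈ {6, 8}; common: ∅.
Collecting: common zeros = ∅, so the count is 0.
Comparison with the Bézout bound: 0 ≤ 4 = deg(f)·deg(g), as expected for curves with no common component (the affine F_11-count falls short of the bound because intersections may lie at infinity, over extension fields, or carry multiplicity).


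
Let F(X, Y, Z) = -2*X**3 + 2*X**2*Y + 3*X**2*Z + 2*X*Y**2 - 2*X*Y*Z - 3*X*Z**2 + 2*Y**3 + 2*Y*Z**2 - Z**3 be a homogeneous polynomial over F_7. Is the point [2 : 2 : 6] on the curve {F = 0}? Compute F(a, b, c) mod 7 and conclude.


F(2,2,6) ≡ 6 (mod 7); P is NOT on the curve.

Evaluate F(2, 2, 6) term-by-term (mod 7).
  -2*X**3 ↦ -2·8·1·1 = -16
  2*X**2*Y ↦ 2·4·2·1 = 16
  3*X**2*Z ↦ 3·4·1·6 = 72
  2*X*Y**2 ↦ 2·2·4·1 = 16
  -2*X*Y*Z ↦ -2·2·2·6 = -48
  -3*X*Z**2 ↦ -3·2·1·36 = -216
  2*Y**3 ↦ 2·1·8·1 = 16
  2*Y*Z**2 ↦ 2·1·2·36 = 144
  -Z**3 ↦ -1·1·1·216 = -216
Sum: F(2, 2, 6) = (-16) + (16) + (72) + (16) + (-48) + (-216) + (16) + (144) + (-216) = -232.
Reducing mod 7: -232 ≡ 6 (mod 7).
Since F(a, b, c) ≡ 6 ≠ 0 (mod 7), P does NOT lie on the curve.


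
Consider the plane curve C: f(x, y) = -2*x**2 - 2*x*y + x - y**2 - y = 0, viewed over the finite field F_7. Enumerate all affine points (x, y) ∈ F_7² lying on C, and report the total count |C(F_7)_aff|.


Affine F_7-points: {(0, 0), (0, 6), (2, 4), (2, 5), (4, 0), (4, 5), (5, 4), (5, 6)}; count = 8.

For each of the 49 pairs (x, y) ∈ F_7², evaluate f(x, y) mod 7. Record the zeros.
  x = 0: [0↦0, 1↦5, 2↦1, 3↦2, 4↦1, 5↦5, 6↦0]  zeros at y ∈ {0, 6}
  x = 1: [0↦6, 1↦2, 2↦3, 3↦2, 4↦6, 5↦1, 6↦1]  zeros at y ∈ ∅
  x = 2: [0↦1, 1↦2, 2↦1, 3↦5, 4↦0, 5↦0, 6↦5]  zeros at y ∈ {4, 5}
  x = 3: [0↦6, 1↦5, 2↦2, 3↦4, 4↦4, 5↦2, 6↦5]  zeros at y ∈ ∅
  x = 4: [0↦0, 1↦4, 2↦6, 3↦6, 4↦4, 5↦0, 6↦1]  zeros at y ∈ {0, 5}
  x = 5: [0↦4, 1↦6, 2↦6, 3↦4, 4↦0, 5↦1, 6↦0]  zeros at y ∈ {4, 6}
  x = 6: [0↦4, 1↦4, 2↦2, 3↦5, 4↦6, 5↦5, 6↦2]  zeros at y ∈ ∅
Collecting zeros: affine points = {(0, 0), (0, 6), (2, 4), (2, 5), (4, 0), (4, 5), (5, 4), (5, 6)}.
Total count |C(F_7)_aff| = 8.


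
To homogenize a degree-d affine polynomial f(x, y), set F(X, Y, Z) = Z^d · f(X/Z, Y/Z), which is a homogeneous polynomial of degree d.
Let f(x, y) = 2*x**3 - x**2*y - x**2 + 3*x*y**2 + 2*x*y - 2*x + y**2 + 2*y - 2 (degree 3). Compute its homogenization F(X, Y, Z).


F(X, Y, Z) = 2*X**3 - X**2*Y - X**2*Z + 3*X*Y**2 + 2*X*Y*Z - 2*X*Z**2 + Y**2*Z + 2*Y*Z**2 - 2*Z**3

deg(f) = 3.
Substitute x = X/Z, y = Y/Z into f, then multiply by Z^3.
  monomial 2·x^3·y^0 ↦ 2·X^3·Y^0·Z^0.
  monomial -1·x^2·y^1 ↦ -1·X^2·Y^1·Z^0.
  monomial -1·x^2·y^0 ↦ -1·X^2·Y^0·Z^1.
  monomial 3·x^1·y^2 ↦ 3·X^1·Y^2·Z^0.
  monomial 2·x^1·y^1 ↦ 2·X^1·Y^1·Z^1.
  monomial -2·x^1·y^0 ↦ -2·X^1·Y^0·Z^2.
  monomial 1·x^0·y^2 ↦ 1·X^0·Y^2·Z^1.
  monomial 2·x^0·y^1 ↦ 2·X^0·Y^1·Z^2.
  monomial -2·x^0·y^0 ↦ -2·X^0·Y^0·Z^3.
Collecting: F(X, Y, Z) = 2*X**3 - X**2*Y - X**2*Z + 3*X*Y**2 + 2*X*Y*Z - 2*X*Z**2 + Y**2*Z + 2*Y*Z**2 - 2*Z**3.


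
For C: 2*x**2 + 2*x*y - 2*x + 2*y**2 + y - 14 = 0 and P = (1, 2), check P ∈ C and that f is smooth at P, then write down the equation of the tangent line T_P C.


Tangent line at P: 6*x + 11*y - 28 = 0.

Step 1: f(1, 2) = 0, so P lies on C.
Step 2: partial derivatives
  f_x(x, y) = 4*x + 2*y - 2, f_y(x, y) = 2*x + 4*y + 1.
  f_x(P) = 6, f_y(P) = 11 (gradient nonzero, so P is smooth).
Step 3: tangent line at P: 6·(x − 1) + 11·(y − 2) = 0.
Expanding: 6*x + 11*y - 28 = 0.


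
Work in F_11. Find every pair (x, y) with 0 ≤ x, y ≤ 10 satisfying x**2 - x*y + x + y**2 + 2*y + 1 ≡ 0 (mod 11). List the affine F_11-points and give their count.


Affine F_11-points: {(0, 10), (1, 5), (2, 2), (2, 9), (3, 5), (3, 7), (6, 6), (6, 9), (9, 8), (9, 10), (10, 2), (10, 6)}; count = 12.

For each of the 121 pairs (x, y) ∈ F_11², evaluate f(x, y) mod 11. Record the zeros.
  x = 0: [0↦1, 1↦4, 2↦9, 3↦5, 4↦3, 5↦3, 6↦5, 7↦9, 8↦4, 9↦1, 10↦0]  zeros at y ∈ {10}
  x = 1: [0↦3, 1↦5, 2↦9, 3↦4, 4↦1, 5↦0, 6↦1, 7↦4, 8↦9, 9↦5, 10↦3]  zeros at y ∈ {5}
  x = 2: [0↦7, 1↦8, 2↦0, 3↦5, 4↦1, 5↦10, 6↦10, 7↦1, 8↦5, 9↦0, 10↦8]  zeros at y ∈ {2, 9}
  x = 3: [0↦2, 1↦2, 2↦4, 3↦8, 4↦3, 5↦0, 6↦10, 7↦0, 8↦3, 9↦8, 10↦4]  zeros at y ∈ {5, 7}
  x = 4: [0↦10, 1↦9, 2↦10, 3↦2, 4↦7, 5↦3, 6↦1, 7↦1, 8↦3, 9↦7, 10↦2]  zeros at y ∈ ∅
  x = 5: [0↦9, 1↦7, 2↦7, 3↦9, 4↦2, 5↦8, 6↦5, 7↦4, 8↦5, 9↦8, 10↦2]  zeros at y ∈ ∅
  x = 6: [0↦10, 1↦7, 2↦6, 3↦7, 4↦10, 5↦4, 6↦0, 7↦9, 8↦9, 9↦0, 10↦4]  zeros at y ∈ {6, 9}
  x = 7: [0↦2, 1↦9, 2↦7, 3↦7, 4↦9, 5↦2, 6↦8, 7↦5, 8↦4, 9↦5, 10↦8]  zeros at y ∈ ∅
  x = 8: [0↦7, 1↦2, 2↦10, 3↦9, 4↦10, 5↦2, 6↦7, 7↦3, 8↦1, 9↦1, 10↦3]  zeros at y ∈ ∅
  x = 9: [0↦3, 1↦8, 2↦4, 3↦2, 4↦2, 5↦4, 6↦8, 7↦3, 8↦0, 9↦10, 10↦0]  zeros at y ∈ {8, 10}
  x = 10: [0↦1, 1↦5, 2↦0, 3↦8, 4↦7, 5↦8, 6↦0, 7↦5, 8↦1, 9↦10, 10↦10]  zeros at y ∈ {2, 6}
Collecting zeros: affine points = {(0, 10), (1, 5), (2, 2), (2, 9), (3, 5), (3, 7), (6, 6), (6, 9), (9, 8), (9, 10), (10, 2), (10, 6)}.
Total count |C(F_11)_aff| = 12.


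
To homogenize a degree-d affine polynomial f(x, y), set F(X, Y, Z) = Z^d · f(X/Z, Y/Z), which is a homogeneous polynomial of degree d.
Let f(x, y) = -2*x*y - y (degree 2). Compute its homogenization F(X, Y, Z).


F(X, Y, Z) = -2*X*Y - Y*Z

deg(f) = 2.
Substitute x = X/Z, y = Y/Z into f, then multiply by Z^2.
  monomial -2·x^1·y^1 ↦ -2·X^1·Y^1·Z^0.
  monomial -1·x^0·y^1 ↦ -1·X^0·Y^1·Z^1.
Collecting: F(X, Y, Z) = -2*X*Y - Y*Z.


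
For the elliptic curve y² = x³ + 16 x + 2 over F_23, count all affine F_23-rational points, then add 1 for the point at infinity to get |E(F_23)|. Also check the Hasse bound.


Affine points = {(0, 5), (0, 18), (3, 10), (3, 13), (5, 0), (9, 1), (9, 22), (10, 9), (10, 14), (12, 6), (12, 17), (14, 7), (14, 16), (15, 11), (15, 12), (17, 9), (17, 14), (18, 2), (18, 21), (19, 9), (19, 14), (21, 10), (21, 13), (22, 10), (22, 13)}; affine count = 25; |E(F_23)| = 26.

Discriminant check: Δ ∝ 4a³ + 27b² = 4·16³ + 27·2² = 4·4096 + 27·4 ≡ 1 (mod 23). Nonzero ⇒ E is nonsingular.
For each x ∈ F_23, compute rhs = x³ + 16·x + 2 mod 23, then count y ∈ F_23 with y² ≡ rhs.
  x = 0: rhs = 2, matching y values: 5, 18 (2 points).
  x = 1: rhs = 19, matching y values: none (0 points).
  x = 2: rhs = 19, matching y values: none (0 points).
  x = 3: rhs = 8, matching y values: 10, 13 (2 points).
  x = 4: rhs = 15, matching y values: none (0 points).
  x = 5: rhs = 0, matching y values: 0 (1 points).
  x = 6: rhs = 15, matching y values: none (0 points).
  x = 7: rhs = 20, matching y values: none (0 points).
  x = 8: rhs = 21, matching y values: none (0 points).
  x = 9: rhs = 1, matching y values: 1, 22 (2 points).
  x = 10: rhs = 12, matching y values: 9, 14 (2 points).
  x = 11: rhs = 14, matching y values: none (0 points).
  x = 12: rhs = 13, matching y values: 6, 17 (2 points).
  x = 13: rhs = 15, matching y values: none (0 points).
  x = 14: rhs = 3, matching y values: 7, 16 (2 points).
  x = 15: rhs = 6, matching y values: 11, 12 (2 points).
  x = 16: rhs = 7, matching y values: none (0 points).
  x = 17: rhs = 12, matching y values: 9, 14 (2 points).
  x = 18: rhs = 4, matching y values: 2, 21 (2 points).
  x = 19: rhs = 12, matching y values: 9, 14 (2 points).
  x = 20: rhs = 19, matching y values: none (0 points).
  x = 21: rhs = 8, matching y values: 10, 13 (2 points).
  x = 22: rhs = 8, matching y values: 10, 13 (2 points).
Total affine count: 25.
Full point count |E(F_23)| = 25 + 1 = 26.
Hasse bound: |26 − (23+1)| = |2| = 2 ≤ 2√23 ≈ 9.5917 ✓.


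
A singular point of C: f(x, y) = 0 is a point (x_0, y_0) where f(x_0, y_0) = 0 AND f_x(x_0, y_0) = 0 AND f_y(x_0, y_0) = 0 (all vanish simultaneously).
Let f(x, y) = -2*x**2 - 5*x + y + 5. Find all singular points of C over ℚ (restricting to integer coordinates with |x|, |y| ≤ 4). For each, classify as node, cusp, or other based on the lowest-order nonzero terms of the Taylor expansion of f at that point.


No singular points in the scanned grid; C is smooth there.

Compute partial derivatives:
  f_x = -4*x - 5.
  f_y = 1.
f_y = 1 is a nonzero constant, so f_y never vanishes: no point (x, y) can satisfy f = f_x = f_y = 0. In particular no (x, y) ∈ {−4, ..., 4}² is singular; the curve is smooth.


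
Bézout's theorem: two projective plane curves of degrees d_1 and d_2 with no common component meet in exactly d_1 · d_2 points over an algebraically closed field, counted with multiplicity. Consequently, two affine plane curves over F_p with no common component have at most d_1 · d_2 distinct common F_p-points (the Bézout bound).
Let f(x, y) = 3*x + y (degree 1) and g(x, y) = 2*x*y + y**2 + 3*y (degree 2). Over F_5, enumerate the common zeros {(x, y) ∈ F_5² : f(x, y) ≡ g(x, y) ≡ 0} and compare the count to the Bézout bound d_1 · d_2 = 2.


Common zeros: {(0, 0), (3, 1)}; count = 2; Bézout bound = 2.

deg(f) = 1, deg(g) = 2, so Bézout bound = 2.
Scan x ∈ F_5. For each x, list the y ∈ F_5 with f(x, y) ≡ 0 and those with g(x, y) ≡ 0 (mod 5); the common zeros in that column are the intersection.
  x = 0: f ≡ 0 at y ∈ {0}; g ≡ 0 at y ∈ {0, 2}; common: {0}.
  x = 1: f ≡ 0 at y ∈ {2}; g ≡ 0 at y ∈ {0}; common: ∅.
  x = 2: f ≡ 0 at y ∈ {4}; g ≡ 0 at y ∈ {0, 3}; common: ∅.
  x = 3: f ≡ 0 at y ∈ {1}; g ≡ 0 at y ∈ {0, 1}; common: {1}.
  x = 4: f ≡ 0 at y ∈ {3}; g ≡ 0 at y ∈ {0, 4}; common: ∅.
Collecting: common zeros = {(0, 0), (3, 1)}, so the count is 2.
Comparison with the Bézout bound: 2 ≤ 2 = deg(f)·deg(g), as expected for curves with no common component (the bound is attained).


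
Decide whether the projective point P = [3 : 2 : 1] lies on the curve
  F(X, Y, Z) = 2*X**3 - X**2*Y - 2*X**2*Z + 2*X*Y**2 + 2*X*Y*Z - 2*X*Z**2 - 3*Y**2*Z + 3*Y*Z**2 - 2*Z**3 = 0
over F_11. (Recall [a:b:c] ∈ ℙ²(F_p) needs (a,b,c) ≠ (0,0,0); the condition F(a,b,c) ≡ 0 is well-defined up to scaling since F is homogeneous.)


F(3,2,1) ≡ 7 (mod 11); P is NOT on the curve.

Evaluate F(3, 2, 1) term-by-term (mod 11).
  2*X**3 ↦ 2·27·1·1 = 54
  -X**2*Y ↦ -1·9·2·1 = -18
  -2*X**2*Z ↦ -2·9·1·1 = -18
  2*X*Y**2 ↦ 2·3·4·1 = 24
  2*X*Y*Z ↦ 2·3·2·1 = 12
  -2*X*Z**2 ↦ -2·3·1·1 = -6
  -3*Y**2*Z ↦ -3·1·4·1 = -12
  3*Y*Z**2 ↦ 3·1·2·1 = 6
  -2*Z**3 ↦ -2·1·1·1 = -2
Sum: F(3, 2, 1) = (54) + (-18) + (-18) + (24) + (12) + (-6) + (-12) + (6) + (-2) = 40.
Reducing mod 11: 40 ≡ 7 (mod 11).
Since F(a, b, c) ≡ 7 ≠ 0 (mod 11), P does NOT lie on the curve.


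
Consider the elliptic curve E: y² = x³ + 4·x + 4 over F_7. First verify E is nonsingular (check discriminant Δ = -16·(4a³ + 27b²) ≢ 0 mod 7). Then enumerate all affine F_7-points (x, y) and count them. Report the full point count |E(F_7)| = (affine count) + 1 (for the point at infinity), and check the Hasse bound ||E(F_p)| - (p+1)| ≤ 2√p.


Affine points = {(0, 2), (0, 5), (1, 3), (1, 4), (3, 1), (3, 6), (4, 0), (5, 3), (5, 4)}; affine count = 9; |E(F_7)| = 10.

Discriminant check: Δ ∝ 4a³ + 27b² = 4·4³ + 27·4² = 4·64 + 27·16 ≡ 2 (mod 7). Nonzero ⇒ E is nonsingular.
For each x ∈ F_7, compute rhs = x³ + 4·x + 4 mod 7, then count y ∈ F_7 with y² ≡ rhs.
  x = 0: rhs = 4, matching y values: 2, 5 (2 points).
  x = 1: rhs = 2, matching y values: 3, 4 (2 points).
  x = 2: rhs = 6, matching y values: none (0 points).
  x = 3: rhs = 1, matching y values: 1, 6 (2 points).
  x = 4: rhs = 0, matching y values: 0 (1 points).
  x = 5: rhs = 2, matching y values: 3, 4 (2 points).
  x = 6: rhs = 6, matching y values: none (0 points).
Total affine count: 9.
Full point count |E(F_7)| = 9 + 1 = 10.
Hasse bound: |10 − (7+1)| = |2| = 2 ≤ 2√7 ≈ 5.2915 ✓.


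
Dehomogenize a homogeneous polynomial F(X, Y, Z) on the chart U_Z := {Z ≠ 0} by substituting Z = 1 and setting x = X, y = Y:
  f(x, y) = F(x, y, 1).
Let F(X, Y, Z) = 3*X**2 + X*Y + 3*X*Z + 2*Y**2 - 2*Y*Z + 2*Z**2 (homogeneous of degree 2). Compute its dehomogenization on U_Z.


f(x, y) = 3*x**2 + x*y + 3*x + 2*y**2 - 2*y + 2

On U_Z we set Z = 1. Each monomial c·X^i·Y^j·Z^k in F becomes c·x^i·y^j·1^k = c·x^i·y^j.
Substituting Z = 1: F(X, Y, 1) = 3*x**2 + x*y + 3*x + 2*y**2 - 2*y + 2.
Note: deg(f) ≤ deg(F) = 2; strict inequality happens when F is divisible by Z (lost terms).


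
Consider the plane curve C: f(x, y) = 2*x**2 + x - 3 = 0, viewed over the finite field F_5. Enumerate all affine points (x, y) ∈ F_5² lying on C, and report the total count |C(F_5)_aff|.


Affine F_5-points: {(1, 0), (1, 1), (1, 2), (1, 3), (1, 4)}; count = 5.

For each of the 25 pairs (x, y) ∈ F_5², evaluate f(x, y) mod 5. Record the zeros.
  x = 0: [0↦2, 1↦2, 2↦2, 3↦2, 4↦2]  zeros at y ∈ ∅
  x = 1: [0↦0, 1↦0, 2↦0, 3↦0, 4↦0]  zeros at y ∈ {0, 1, 2, 3, 4}
  x = 2: [0↦2, 1↦2, 2↦2, 3↦2, 4↦2]  zeros at y ∈ ∅
  x = 3: [0↦3, 1↦3, 2↦3, 3↦3, 4↦3]  zeros at y ∈ ∅
  x = 4: [0↦3, 1↦3, 2↦3, 3↦3, 4↦3]  zeros at y ∈ ∅
Collecting zeros: affine points = {(1, 0), (1, 1), (1, 2), (1, 3), (1, 4)}.
Total count |C(F_5)_aff| = 5.


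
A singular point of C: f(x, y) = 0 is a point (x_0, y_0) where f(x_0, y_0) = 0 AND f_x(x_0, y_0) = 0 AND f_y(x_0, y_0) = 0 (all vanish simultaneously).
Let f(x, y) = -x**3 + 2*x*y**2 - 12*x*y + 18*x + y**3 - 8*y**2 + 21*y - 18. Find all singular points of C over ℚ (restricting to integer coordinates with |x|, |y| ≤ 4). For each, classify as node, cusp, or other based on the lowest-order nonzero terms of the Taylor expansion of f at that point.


Singular points: {(0, 3)}; classification: cusp.

Compute partial derivatives:
  f_x = -3*x**2 + 2*y**2 - 12*y + 18.
  f_y = 4*x*y - 12*x + 3*y**2 - 16*y + 21.
Scan x_0 ∈ {−4, ..., 4}. For each x_0, f_y(x_0, y) is a polynomial in y; find its integer roots y ∈ {−4, ..., 4}, then test f_x and f at those candidates.
  x = -4: f_y(-4, y) = 3*y**2 - 32*y + 69; vanishes at y ∈ {3}. (-4, 3): f_x = -48 ≠ 0.
  x = -3: f_y(-3, y) = 3*y**2 - 28*y + 57; vanishes at y ∈ {3}. (-3, 3): f_x = -27 ≠ 0.
  x = -2: f_y(-2, y) = 3*y**2 - 24*y + 45; vanishes at y ∈ {3}. (-2, 3): f_x = -12 ≠ 0.
  x = -1: f_y(-1, y) = 3*y**2 - 20*y + 33; vanishes at y ∈ {3}. (-1, 3): f_x = -3 ≠ 0.
  x = 0: f_y(0, y) = 3*y**2 - 16*y + 21; vanishes at y ∈ {3}. (0, 3): f_x = 0, f = 0 — SINGULAR.
  x = 1: f_y(1, y) = 3*y**2 - 12*y + 9; vanishes at y ∈ {1, 3}. (1, 1): f_x = 5 ≠ 0; (1, 3): f_x = -3 ≠ 0.
  x = 2: f_y(2, y) = 3*y**2 - 8*y - 3; vanishes at y ∈ {3}. (2, 3): f_x = -12 ≠ 0.
  x = 3: f_y(3, y) = 3*y**2 - 4*y - 15; vanishes at y ∈ {3}. (3, 3): f_x = -27 ≠ 0.
  x = 4: f_y(4, y) = 3*y**2 - 27; vanishes at y ∈ {-3, 3}. (4, -3): f_x = 24 ≠ 0; (4, 3): f_x = -48 ≠ 0.
Only singular point on the grid: (0, 3).
Classify: substitute x = 0 + u, y = 3 + v and expand: f = -u**3 + 2*u*v**2 + v**3 + v**2.
No constant or linear terms (consistent with a singular point). Quadratic part: v**2. Cubic part: -u**3 + 2*u*v**2 + v**3.
The quadratic part v**2 is a perfect square, so there is a single (double) tangent line v = 0, i.e. y = 3. Restricting the cubic part to that line (v = 0) leaves -u**3 ≠ 0, so f is not divisible by v and the branch is v² ≈ u**3 to lowest order — this is a cusp.
Classification: cusp.


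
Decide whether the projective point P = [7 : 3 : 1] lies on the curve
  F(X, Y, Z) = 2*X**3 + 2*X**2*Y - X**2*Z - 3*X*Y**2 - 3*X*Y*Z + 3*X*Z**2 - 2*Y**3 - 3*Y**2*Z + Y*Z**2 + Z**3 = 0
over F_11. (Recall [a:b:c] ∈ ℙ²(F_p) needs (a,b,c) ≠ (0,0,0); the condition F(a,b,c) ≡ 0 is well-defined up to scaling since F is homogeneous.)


F(7,3,1) ≡ 7 (mod 11); P is NOT on the curve.

Evaluate F(7, 3, 1) term-by-term (mod 11).
  2*X**3 ↦ 2·343·1·1 = 686
  2*X**2*Y ↦ 2·49·3·1 = 294
  -X**2*Z ↦ -1·49·1·1 = -49
  -3*X*Y**2 ↦ -3·7·9·1 = -189
  -3*X*Y*Z ↦ -3·7·3·1 = -63
  3*X*Z**2 ↦ 3·7·1·1 = 21
  -2*Y**3 ↦ -2·1·27·1 = -54
  -3*Y**2*Z ↦ -3·1·9·1 = -27
  Y*Z**2 ↦ 1·1·3·1 = 3
  Z**3 ↦ 1·1·1·1 = 1
Sum: F(7, 3, 1) = (686) + (294) + (-49) + (-189) + (-63) + (21) + (-54) + (-27) + (3) + (1) = 623.
Reducing mod 11: 623 ≡ 7 (mod 11).
Since F(a, b, c) ≡ 7 ≠ 0 (mod 11), P does NOT lie on the curve.


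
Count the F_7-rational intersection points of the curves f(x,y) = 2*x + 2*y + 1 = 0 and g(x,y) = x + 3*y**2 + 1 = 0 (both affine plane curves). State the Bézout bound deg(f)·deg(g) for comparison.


Common zeros: {(0, 3), (1, 2)}; count = 2; Bézout bound = 2.

deg(f) = 1, deg(g) = 2, so Bézout bound = 2.
Scan x ∈ F_7. For each x, list the y ∈ F_7 with f(x, y) ≡ 0 and those with g(x, y) ≡ 0 (mod 7); the common zeros in that column are the intersection.
  x = 0: f ≡ 0 at y ∈ {3}; g ≡ 0 at y ∈ {3, 4}; common: {3}.
  x = 1: f ≡ 0 at y ∈ {2}; g ≡ 0 at y ∈ {2, 5}; common: {2}.
  x = 2: f ≡ 0 at y ∈ {1}; g ≡ 0 at y ∈ ∅; common: ∅.
  x = 3: f ≡ 0 at y ∈ {0}; g ≡ 0 at y ∈ {1, 6}; common: ∅.
  x = 4: f ≡ 0 at y ∈ {6}; g ≡ 0 at y ∈ ∅; common: ∅.
  x = 5: f ≡ 0 at y ∈ {5}; g ≡ 0 at y ∈ ∅; common: ∅.
  x = 6: f ≡ 0 at y ∈ {4}; g ≡ 0 at y ∈ {0}; common: ∅.
Collecting: common zeros = {(0, 3), (1, 2)}, so the count is 2.
Comparison with the Bézout bound: 2 ≤ 2 = deg(f)·deg(g), as expected for curves with no common component (the bound is attained).


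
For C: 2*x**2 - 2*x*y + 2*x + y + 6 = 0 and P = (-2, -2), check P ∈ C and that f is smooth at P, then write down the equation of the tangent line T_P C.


Tangent line at P: -2*x + 5*y + 6 = 0.

Step 1: f(-2, -2) = 0, so P lies on C.
Step 2: partial derivatives
  f_x(x, y) = 4*x - 2*y + 2, f_y(x, y) = 1 - 2*x.
  f_x(P) = -2, f_y(P) = 5 (gradient nonzero, so P is smooth).
Step 3: tangent line at P: -2·(x − -2) + 5·(y − -2) = 0.
Expanding: -2*x + 5*y + 6 = 0.


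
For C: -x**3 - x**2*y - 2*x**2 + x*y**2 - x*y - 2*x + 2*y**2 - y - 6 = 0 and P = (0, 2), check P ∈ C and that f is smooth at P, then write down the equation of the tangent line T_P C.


Tangent line at P: 7*y - 14 = 0.

Step 1: f(0, 2) = 0, so P lies on C.
Step 2: partial derivatives
  f_x(x, y) = -3*x**2 - 2*x*y - 4*x + y**2 - y - 2, f_y(x, y) = -x**2 + 2*x*y - x + 4*y - 1.
  f_x(P) = 0, f_y(P) = 7 (gradient nonzero, so P is smooth).
Step 3: tangent line at P: 0·(x − 0) + 7·(y − 2) = 0.
Expanding: 7*y - 14 = 0.


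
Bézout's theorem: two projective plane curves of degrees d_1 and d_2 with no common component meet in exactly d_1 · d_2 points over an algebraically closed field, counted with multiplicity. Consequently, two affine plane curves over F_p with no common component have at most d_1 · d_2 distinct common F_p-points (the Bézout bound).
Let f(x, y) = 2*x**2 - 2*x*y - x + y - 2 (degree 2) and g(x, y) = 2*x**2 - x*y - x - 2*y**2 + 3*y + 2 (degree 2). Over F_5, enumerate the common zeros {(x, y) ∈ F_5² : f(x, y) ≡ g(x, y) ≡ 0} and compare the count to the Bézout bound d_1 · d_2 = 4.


Common zeros: {(0, 2)}; count = 1; Bézout bound = 4.

deg(f) = 2, deg(g) = 2, so Bézout bound = 4.
Scan x ∈ F_5. For each x, list the y ∈ F_5 with f(x, y) ≡ 0 and those with g(x, y) ≡ 0 (mod 5); the common zeros in that column are the intersection.
  x = 0: f ≡ 0 at y ∈ {2}; g ≡ 0 at y ∈ {2}; common: {2}.
  x = 1: f ≡ 0 at y ∈ {4}; g ≡ 0 at y ∈ ∅; common: ∅.
  x = 2: f ≡ 0 at y ∈ {3}; g ≡ 0 at y ∈ {4}; common: ∅.
  x = 3: f ≡ 0 at y ∈ ∅; g ≡ 0 at y ∈ {1, 4}; common: ∅.
  x = 4: f ≡ 0 at y ∈ {3}; g ≡ 0 at y ∈ {0, 2}; common: ∅.
Collecting: common zeros = {(0, 2)}, so the count is 1.
Comparison with the Bézout bound: 1 ≤ 4 = deg(f)·deg(g), as expected for curves with no common component (the affine F_5-count falls short of the bound because intersections may lie at infinity, over extension fields, or carry multiplicity).


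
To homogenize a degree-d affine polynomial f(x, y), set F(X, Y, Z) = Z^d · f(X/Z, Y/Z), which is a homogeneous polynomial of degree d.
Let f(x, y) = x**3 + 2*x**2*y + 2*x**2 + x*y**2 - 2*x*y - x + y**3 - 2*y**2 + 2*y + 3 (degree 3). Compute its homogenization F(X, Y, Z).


F(X, Y, Z) = X**3 + 2*X**2*Y + 2*X**2*Z + X*Y**2 - 2*X*Y*Z - X*Z**2 + Y**3 - 2*Y**2*Z + 2*Y*Z**2 + 3*Z**3

deg(f) = 3.
Substitute x = X/Z, y = Y/Z into f, then multiply by Z^3.
  monomial 1·x^3·y^0 ↦ 1·X^3·Y^0·Z^0.
  monomial 2·x^2·y^1 ↦ 2·X^2·Y^1·Z^0.
  monomial 2·x^2·y^0 ↦ 2·X^2·Y^0·Z^1.
  monomial 1·x^1·y^2 ↦ 1·X^1·Y^2·Z^0.
  monomial -2·x^1·y^1 ↦ -2·X^1·Y^1·Z^1.
  monomial -1·x^1·y^0 ↦ -1·X^1·Y^0·Z^2.
  monomial 1·x^0·y^3 ↦ 1·X^0·Y^3·Z^0.
  monomial -2·x^0·y^2 ↦ -2·X^0·Y^2·Z^1.
  monomial 2·x^0·y^1 ↦ 2·X^0·Y^1·Z^2.
  monomial 3·x^0·y^0 ↦ 3·X^0·Y^0·Z^3.
Collecting: F(X, Y, Z) = X**3 + 2*X**2*Y + 2*X**2*Z + X*Y**2 - 2*X*Y*Z - X*Z**2 + Y**3 - 2*Y**2*Z + 2*Y*Z**2 + 3*Z**3.


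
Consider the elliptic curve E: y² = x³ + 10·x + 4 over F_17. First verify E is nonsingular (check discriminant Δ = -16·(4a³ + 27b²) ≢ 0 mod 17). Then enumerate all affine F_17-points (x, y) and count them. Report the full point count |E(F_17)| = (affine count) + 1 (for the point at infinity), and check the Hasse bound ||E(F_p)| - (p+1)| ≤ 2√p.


Affine points = {(0, 2), (0, 15), (1, 7), (1, 10), (2, 7), (2, 10), (5, 3), (5, 14), (6, 5), (6, 12), (7, 3), (7, 14), (8, 1), (8, 16), (10, 4), (10, 13), (11, 0), (12, 4), (12, 13), (13, 6), (13, 11), (14, 7), (14, 10)}; affine count = 23; |E(F_17)| = 24.

Discriminant check: Δ ∝ 4a³ + 27b² = 4·10³ + 27·4² = 4·1000 + 27·16 ≡ 12 (mod 17). Nonzero ⇒ E is nonsingular.
For each x ∈ F_17, compute rhs = x³ + 10·x + 4 mod 17, then count y ∈ F_17 with y² ≡ rhs.
  x = 0: rhs = 4, matching y values: 2, 15 (2 points).
  x = 1: rhs = 15, matching y values: 7, 10 (2 points).
  x = 2: rhs = 15, matching y values: 7, 10 (2 points).
  x = 3: rhs = 10, matching y values: none (0 points).
  x = 4: rhs = 6, matching y values: none (0 points).
  x = 5: rhs = 9, matching y values: 3, 14 (2 points).
  x = 6: rhs = 8, matching y values: 5, 12 (2 points).
  x = 7: rhs = 9, matching y values: 3, 14 (2 points).
  x = 8: rhs = 1, matching y values: 1, 16 (2 points).
  x = 9: rhs = 7, matching y values: none (0 points).
  x = 10: rhs = 16, matching y values: 4, 13 (2 points).
  x = 11: rhs = 0, matching y values: 0 (1 points).
  x = 12: rhs = 16, matching y values: 4, 13 (2 points).
  x = 13: rhs = 2, matching y values: 6, 11 (2 points).
  x = 14: rhs = 15, matching y values: 7, 10 (2 points).
  x = 15: rhs = 10, matching y values: none (0 points).
  x = 16: rhs = 10, matching y values: none (0 points).
Total affine count: 23.
Full point count |E(F_17)| = 23 + 1 = 24.
Hasse bound: |24 − (17+1)| = |6| = 6 ≤ 2√17 ≈ 8.2462 ✓.


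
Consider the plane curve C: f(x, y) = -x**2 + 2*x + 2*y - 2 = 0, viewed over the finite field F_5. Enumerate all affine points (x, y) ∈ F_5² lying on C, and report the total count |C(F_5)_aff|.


Affine F_5-points: {(0, 1), (1, 3), (2, 1), (3, 0), (4, 0)}; count = 5.

For each of the 25 pairs (x, y) ∈ F_5², evaluate f(x, y) mod 5. Record the zeros.
  x = 0: [0↦3, 1↦0, 2↦2, 3↦4, 4↦1]  zeros at y ∈ {1}
  x = 1: [0↦4, 1↦1, 2↦3, 3↦0, 4↦2]  zeros at y ∈ {3}
  x = 2: [0↦3, 1↦0, 2↦2, 3↦4, 4↦1]  zeros at y ∈ {1}
  x = 3: [0↦0, 1↦2, 2↦4, 3↦1, 4↦3]  zeros at y ∈ {0}
  x = 4: [0↦0, 1↦2, 2↦4, 3↦1, 4↦3]  zeros at y ∈ {0}
Collecting zeros: affine points = {(0, 1), (1, 3), (2, 1), (3, 0), (4, 0)}.
Total count |C(F_5)_aff| = 5.


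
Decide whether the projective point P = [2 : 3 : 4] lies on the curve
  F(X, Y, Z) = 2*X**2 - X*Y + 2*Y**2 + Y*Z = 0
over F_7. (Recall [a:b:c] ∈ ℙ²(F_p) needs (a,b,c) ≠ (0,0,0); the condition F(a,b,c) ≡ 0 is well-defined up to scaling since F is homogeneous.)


F(2,3,4) ≡ 4 (mod 7); P is NOT on the curve.

Evaluate F(2, 3, 4) term-by-term (mod 7).
  2*X**2 ↦ 2·4·1·1 = 8
  -X*Y ↦ -1·2·3·1 = -6
  2*Y**2 ↦ 2·1·9·1 = 18
  Y*Z ↦ 1·1·3·4 = 12
Sum: F(2, 3, 4) = (8) + (-6) + (18) + (12) = 32.
Reducing mod 7: 32 ≡ 4 (mod 7).
Since F(a, b, c) ≡ 4 ≠ 0 (mod 7), P does NOT lie on the curve.


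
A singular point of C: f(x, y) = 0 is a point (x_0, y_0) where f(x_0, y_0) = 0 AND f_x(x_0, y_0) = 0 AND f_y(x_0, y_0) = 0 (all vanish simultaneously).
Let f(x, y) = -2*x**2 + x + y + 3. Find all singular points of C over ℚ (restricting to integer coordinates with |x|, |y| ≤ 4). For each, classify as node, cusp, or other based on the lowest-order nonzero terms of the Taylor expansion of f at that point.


No singular points in the scanned grid; C is smooth there.

Compute partial derivatives:
  f_x = 1 - 4*x.
  f_y = 1.
f_y = 1 is a nonzero constant, so f_y never vanishes: no point (x, y) can satisfy f = f_x = f_y = 0. In particular no (x, y) ∈ {−4, ..., 4}² is singular; the curve is smooth.


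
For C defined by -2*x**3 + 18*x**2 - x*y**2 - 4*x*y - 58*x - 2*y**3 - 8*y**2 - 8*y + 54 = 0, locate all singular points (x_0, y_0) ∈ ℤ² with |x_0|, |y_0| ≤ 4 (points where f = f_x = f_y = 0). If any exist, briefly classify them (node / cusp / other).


Singular points: {(3, -2)}; classification: cusp.

Compute partial derivatives:
  f_x = -6*x**2 + 36*x - y**2 - 4*y - 58.
  f_y = -2*x*y - 4*x - 6*y**2 - 16*y - 8.
Scan x_0 ∈ {−4, ..., 4}. For each x_0, f_y(x_0, y) is a polynomial in y; find its integer roots y ∈ {−4, ..., 4}, then test f_x and f at those candidates.
  x = -4: f_y(-4, y) = -6*y**2 - 8*y + 8; vanishes at y ∈ {-2}. (-4, -2): f_x = -294 ≠ 0.
  x = -3: f_y(-3, y) = -6*y**2 - 10*y + 4; vanishes at y ∈ {-2}. (-3, -2): f_x = -216 ≠ 0.
  x = -2: f_y(-2, y) = -6*y**2 - 12*y; vanishes at y ∈ {-2, 0}. (-2, -2): f_x = -150 ≠ 0; (-2, 0): f_x = -154 ≠ 0.
  x = -1: f_y(-1, y) = -6*y**2 - 14*y - 4; vanishes at y ∈ {-2}. (-1, -2): f_x = -96 ≠ 0.
  x = 0: f_y(0, y) = -6*y**2 - 16*y - 8; vanishes at y ∈ {-2}. (0, -2): f_x = -54 ≠ 0.
  x = 1: f_y(1, y) = -6*y**2 - 18*y - 12; vanishes at y ∈ {-2, -1}. (1, -2): f_x = -24 ≠ 0; (1, -1): f_x = -25 ≠ 0.
  x = 2: f_y(2, y) = -6*y**2 - 20*y - 16; vanishes at y ∈ {-2}. (2, -2): f_x = -6 ≠ 0.
  x = 3: f_y(3, y) = -6*y**2 - 22*y - 20; vanishes at y ∈ {-2}. (3, -2): f_x = 0, f = 0 — SINGULAR.
  x = 4: f_y(4, y) = -6*y**2 - 24*y - 24; vanishes at y ∈ {-2}. (4, -2): f_x = -6 ≠ 0.
Only singular point on the grid: (3, -2).
Classify: substitute x = 3 + u, y = -2 + v and expand: f = -2*u**3 - u*v**2 - 2*v**3 + v**2.
No constant or linear terms (consistent with a singular point). Quadratic part: v**2. Cubic part: -2*u**3 - u*v**2 - 2*v**3.
The quadratic part v**2 is a perfect square, so there is a single (double) tangent line v = 0, i.e. y = -2. Restricting the cubic part to that line (v = 0) leaves -2*u**3 ≠ 0, so f is not divisible by v and the branch is v² ≈ 2*u**3 to lowest order — this is a cusp.
Classification: cusp.


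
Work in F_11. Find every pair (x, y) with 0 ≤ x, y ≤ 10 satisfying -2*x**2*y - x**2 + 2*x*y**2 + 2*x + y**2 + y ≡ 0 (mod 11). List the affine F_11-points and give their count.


Affine F_11-points: {(0, 0), (0, 10), (1, 2), (2, 0), (2, 8), (5, 8), (7, 6), (7, 10), (8, 6), (10, 5)}; count = 10.

For each of the 121 pairs (x, y) ∈ F_11², evaluate f(x, y) mod 11. Record the zeros.
  x = 0: [0↦0, 1↦2, 2↦6, 3↦1, 4↦9, 5↦8, 6↦9, 7↦1, 8↦6, 9↦2, 10↦0]  zeros at y ∈ {0, 10}
  x = 1: [0↦1, 1↦3, 2↦0, 3↦3, 4↦1, 5↦5, 6↦4, 7↦9, 8↦9, 9↦4, 10↦5]  zeros at y ∈ {2}
  x = 2: [0↦0, 1↦9, 2↦6, 3↦2, 4↦8, 5↦2, 6↦6, 7↦9, 8↦0, 9↦1, 10↦1]  zeros at y ∈ {0, 8}
  x = 3: [0↦8, 1↦9, 2↦2, 3↦9, 4↦8, 5↦10, 6↦4, 7↦1, 8↦1, 9↦4, 10↦10]  zeros at y ∈ ∅
  x = 4: [0↦3, 1↦3, 2↦10, 3↦2, 4↦1, 5↦7, 6↦9, 7↦7, 8↦1, 9↦2, 10↦10]  zeros at y ∈ ∅
  x = 5: [0↦7, 1↦2, 2↦8, 3↦3, 4↦9, 5↦4, 6↦10, 7↦5, 8↦0, 9↦6, 10↦1]  zeros at y ∈ {8}
  x = 6: [0↦9, 1↦6, 2↦7, 3↦1, 4↦10, 5↦1, 6↦7, 7↦6, 8↦9, 9↦5, 10↦5]  zeros at y ∈ ∅
  x = 7: [0↦9, 1↦4, 2↦7, 3↦7, 4↦4, 5↦9, 6↦0, 7↦10, 8↦6, 9↦10, 10↦0]  zeros at y ∈ {6, 10}
  x = 8: [0↦7, 1↦7, 2↦8, 3↦10, 4↦2, 5↦6, 6↦0, 7↦6, 8↦2, 9↦10, 10↦8]  zeros at y ∈ {6}
  x = 9: [0↦3, 1↦4, 2↦10, 3↦10, 4↦4, 5↦3, 6↦7, 7↦5, 8↦8, 9↦5, 10↦7]  zeros at y ∈ ∅
  x = 10: [0↦8, 1↦6, 2↦2, 3↦7, 4↦10, 5↦0, 6↦10, 7↦7, 8↦2, 9↦6, 10↦8]  zeros at y ∈ {5}
Collecting zeros: affine points = {(0, 0), (0, 10), (1, 2), (2, 0), (2, 8), (5, 8), (7, 6), (7, 10), (8, 6), (10, 5)}.
Total count |C(F_11)_aff| = 10.


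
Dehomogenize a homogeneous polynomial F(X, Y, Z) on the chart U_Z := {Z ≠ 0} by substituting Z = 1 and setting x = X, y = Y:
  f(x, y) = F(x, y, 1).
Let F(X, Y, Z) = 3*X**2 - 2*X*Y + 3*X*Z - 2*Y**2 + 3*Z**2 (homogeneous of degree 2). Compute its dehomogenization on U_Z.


f(x, y) = 3*x**2 - 2*x*y + 3*x - 2*y**2 + 3

On U_Z we set Z = 1. Each monomial c·X^i·Y^j·Z^k in F becomes c·x^i·y^j·1^k = c·x^i·y^j.
Substituting Z = 1: F(X, Y, 1) = 3*x**2 - 2*x*y + 3*x - 2*y**2 + 3.
Note: deg(f) ≤ deg(F) = 2; strict inequality happens when F is divisible by Z (lost terms).


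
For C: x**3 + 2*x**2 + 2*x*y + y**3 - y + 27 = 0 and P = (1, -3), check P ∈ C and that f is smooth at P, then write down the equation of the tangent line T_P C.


Tangent line at P: x + 28*y + 83 = 0.

Step 1: f(1, -3) = 0, so P lies on C.
Step 2: partial derivatives
  f_x(x, y) = 3*x**2 + 4*x + 2*y, f_y(x, y) = 2*x + 3*y**2 - 1.
  f_x(P) = 1, f_y(P) = 28 (gradient nonzero, so P is smooth).
Step 3: tangent line at P: 1·(x − 1) + 28·(y − -3) = 0.
Expanding: x + 28*y + 83 = 0.


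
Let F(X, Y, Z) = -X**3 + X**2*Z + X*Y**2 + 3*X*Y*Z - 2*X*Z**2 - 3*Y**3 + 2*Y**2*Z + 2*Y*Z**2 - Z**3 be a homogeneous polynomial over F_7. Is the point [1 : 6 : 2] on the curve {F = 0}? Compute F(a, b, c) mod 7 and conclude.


F(1,6,2) ≡ 0 (mod 7); P is on the curve.

Evaluate F(1, 6, 2) term-by-term (mod 7).
  -X**3 ↦ -1·1·1·1 = -1
  X**2*Z ↦ 1·1·1·2 = 2
  X*Y**2 ↦ 1·1·36·1 = 36
  3*X*Y*Z ↦ 3·1·6·2 = 36
  -2*X*Z**2 ↦ -2·1·1·4 = -8
  -3*Y**3 ↦ -3·1·216·1 = -648
  2*Y**2*Z ↦ 2·1·36·2 = 144
  2*Y*Z**2 ↦ 2·1·6·4 = 48
  -Z**3 ↦ -1·1·1·8 = -8
Sum: F(1, 6, 2) = (-1) + (2) + (36) + (36) + (-8) + (-648) + (144) + (48) + (-8) = -399.
Reducing mod 7: -399 ≡ 0 (mod 7).
Since F(a, b, c) ≡ 0 (mod 7), P lies on the curve.


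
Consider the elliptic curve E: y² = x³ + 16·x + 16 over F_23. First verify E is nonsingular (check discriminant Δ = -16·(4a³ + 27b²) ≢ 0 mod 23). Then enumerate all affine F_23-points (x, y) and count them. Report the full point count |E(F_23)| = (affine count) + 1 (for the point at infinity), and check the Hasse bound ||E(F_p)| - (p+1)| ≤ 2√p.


Affine points = {(0, 4), (0, 19), (4, 11), (4, 12), (6, 11), (6, 12), (8, 9), (8, 14), (10, 7), (10, 16), (12, 2), (12, 21), (13, 11), (13, 12), (17, 7), (17, 16), (18, 8), (18, 15), (19, 7), (19, 16)}; affine count = 20; |E(F_23)| = 21.

Discriminant check: Δ ∝ 4a³ + 27b² = 4·16³ + 27·16² = 4·4096 + 27·256 ≡ 20 (mod 23). Nonzero ⇒ E is nonsingular.
For each x ∈ F_23, compute rhs = x³ + 16·x + 16 mod 23, then count y ∈ F_23 with y² ≡ rhs.
  x = 0: rhs = 16, matching y values: 4, 19 (2 points).
  x = 1: rhs = 10, matching y values: none (0 points).
  x = 2: rhs = 10, matching y values: none (0 points).
  x = 3: rhs = 22, matching y values: none (0 points).
  x = 4: rhs = 6, matching y values: 11, 12 (2 points).
  x = 5: rhs = 14, matching y values: none (0 points).
  x = 6: rhs = 6, matching y values: 11, 12 (2 points).
  x = 7: rhs = 11, matching y values: none (0 points).
  x = 8: rhs = 12, matching y values: 9, 14 (2 points).
  x = 9: rhs = 15, matching y values: none (0 points).
  x = 10: rhs = 3, matching y values: 7, 16 (2 points).
  x = 11: rhs = 5, matching y values: none (0 points).
  x = 12: rhs = 4, matching y values: 2, 21 (2 points).
  x = 13: rhs = 6, matching y values: 11, 12 (2 points).
  x = 14: rhs = 17, matching y values: none (0 points).
  x = 15: rhs = 20, matching y values: none (0 points).
  x = 16: rhs = 21, matching y values: none (0 points).
  x = 17: rhs = 3, matching y values: 7, 16 (2 points).
  x = 18: rhs = 18, matching y values: 8, 15 (2 points).
  x = 19: rhs = 3, matching y values: 7, 16 (2 points).
  x = 20: rhs = 10, matching y values: none (0 points).
  x = 21: rhs = 22, matching y values: none (0 points).
  x = 22: rhs = 22, matching y values: none (0 points).
Total affine count: 20.
Full point count |E(F_23)| = 20 + 1 = 21.
Hasse bound: |21 − (23+1)| = |-3| = 3 ≤ 2√23 ≈ 9.5917 ✓.


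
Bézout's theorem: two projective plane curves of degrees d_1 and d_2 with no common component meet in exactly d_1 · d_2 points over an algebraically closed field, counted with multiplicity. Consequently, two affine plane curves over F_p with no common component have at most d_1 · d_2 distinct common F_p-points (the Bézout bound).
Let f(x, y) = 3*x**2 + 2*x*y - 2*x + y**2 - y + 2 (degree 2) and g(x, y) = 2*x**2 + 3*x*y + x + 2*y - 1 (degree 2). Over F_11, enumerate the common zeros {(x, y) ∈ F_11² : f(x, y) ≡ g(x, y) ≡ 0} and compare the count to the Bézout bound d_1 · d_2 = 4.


Common zeros: ∅; count = 0; Bézout bound = 4.

deg(f) = 2, deg(g) = 2, so Bézout bound = 4.
Scan x ∈ F_11. For each x, list the y ∈ F_11 with f(x, y) ≡ 0 and those with g(x, y) ≡ 0 (mod 11); the common zeros in that column are the intersection.
  x = 0: f ≡ 0 at y ∈ {5, 7}; g ≡ 0 at y ∈ {6}; common: ∅.
  x = 1: f ≡ 0 at y ∈ {5}; g ≡ 0 at y ∈ {4}; common: ∅.
  x = 2: f ≡ 0 at y ∈ ∅; g ≡ 0 at y ∈ {3}; common: ∅.
  x = 3: f ≡ 0 at y ∈ ∅; g ≡ 0 at y ∈ ∅; common: ∅.
  x = 4: f ≡ 0 at y ∈ ∅; g ≡ 0 at y ∈ {3}; common: ∅.
  x = 5: f ≡ 0 at y ∈ {1}; g ≡ 0 at y ∈ {2}; common: ∅.
  x = 6: f ≡ 0 at y ∈ {1, 10}; g ≡ 0 at y ∈ {0}; common: ∅.
  x = 7: f ≡ 0 at y ∈ {2, 7}; g ≡ 0 at y ∈ {6}; common: ∅.
  x = 8: f ≡ 0 at y ∈ ∅; g ≡ 0 at y ∈ {2}; common: ∅.
  x = 9: f ≡ 0 at y ∈ ∅; g ≡ 0 at y ∈ {4}; common: ∅.
  x = 10: f ≡ 0 at y ∈ {4, 10}; g ≡ 0 at y ∈ {0}; common: ∅.
Collecting: common zeros = ∅, so the count is 0.
Comparison with the Bézout bound: 0 ≤ 4 = deg(f)·deg(g), as expected for curves with no common component (the affine F_11-count falls short of the bound because intersections may lie at infinity, over extension fields, or carry multiplicity).


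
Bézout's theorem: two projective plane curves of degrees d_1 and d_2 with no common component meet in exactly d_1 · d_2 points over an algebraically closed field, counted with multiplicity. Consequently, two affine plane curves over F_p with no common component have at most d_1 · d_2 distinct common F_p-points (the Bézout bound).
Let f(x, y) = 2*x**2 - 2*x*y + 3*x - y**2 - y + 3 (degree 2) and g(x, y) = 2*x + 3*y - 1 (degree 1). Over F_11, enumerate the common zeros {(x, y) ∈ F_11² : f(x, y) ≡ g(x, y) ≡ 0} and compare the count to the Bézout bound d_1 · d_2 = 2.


Common zeros: ∅; count = 0; Bézout bound = 2.

deg(f) = 2, deg(g) = 1, so Bézout bound = 2.
Scan x ∈ F_11. For each x, list the y ∈ F_11 with f(x, y) ≡ 0 and those with g(x, y) ≡ 0 (mod 11); the common zeros in that column are the intersection.
  x = 0: f ≡ 0 at y ∈ ∅; g ≡ 0 at y ∈ {4}; common: ∅.
  x = 1: f ≡ 0 at y ∈ ∅; g ≡ 0 at y ∈ {7}; common: ∅.
  x = 2: f ≡ 0 at y ∈ {1, 5}; g ≡ 0 at y ∈ {10}; common: ∅.
  x = 3: f ≡ 0 at y ∈ {1, 3}; g ≡ 0 at y ∈ {2}; common: ∅.
  x = 4: f ≡ 0 at y ∈ {3, 10}; g ≡ 0 at y ∈ {5}; common: ∅.
  x = 5: f ≡ 0 at y ∈ ∅; g ≡ 0 at y ∈ {8}; common: ∅.
  x = 6: f ≡ 0 at y ∈ ∅; g ≡ 0 at y ∈ {0}; common: ∅.
  x = 7: f ≡ 0 at y ∈ {2, 5}; g ≡ 0 at y ∈ {3}; common: ∅.
  x = 8: f ≡ 0 at y ∈ ∅; g ≡ 0 at y ∈ {6}; common: ∅.
  x = 9: f ≡ 0 at y ∈ ∅; g ≡ 0 at y ∈ {9}; common: ∅.
  x = 10: f ≡ 0 at y ∈ {2, 10}; g ≡ 0 at y ∈ {1}; common: ∅.
Collecting: common zeros = ∅, so the count is 0.
Comparison with the Bézout bound: 0 ≤ 2 = deg(f)·deg(g), as expected for curves with no common component (the affine F_11-count falls short of the bound because intersections may lie at infinity, over extension fields, or carry multiplicity).


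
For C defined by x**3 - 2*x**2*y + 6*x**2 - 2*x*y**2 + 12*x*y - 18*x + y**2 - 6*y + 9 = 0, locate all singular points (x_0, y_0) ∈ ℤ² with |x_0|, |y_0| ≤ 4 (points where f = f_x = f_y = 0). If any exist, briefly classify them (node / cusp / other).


Singular points: {(0, 3)}; classification: cusp.

Compute partial derivatives:
  f_x = 3*x**2 - 4*x*y + 12*x - 2*y**2 + 12*y - 18.
  f_y = -2*x**2 - 4*x*y + 12*x + 2*y - 6.
Scan x_0 ∈ {−4, ..., 4}. For each x_0, f_y(x_0, y) is a polynomial in y; find its integer roots y ∈ {−4, ..., 4}, then test f_x and f at those candidates.
  x = -4: f_y(-4, y) = 18*y - 86; no integer root y with |y| ≤ 4.
  x = -3: f_y(-3, y) = 14*y - 60; no integer root y with |y| ≤ 4.
  x = -2: f_y(-2, y) = 10*y - 38; no integer root y with |y| ≤ 4.
  x = -1: f_y(-1, y) = 6*y - 20; no integer root y with |y| ≤ 4.
  x = 0: f_y(0, y) = 2*y - 6; vanishes at y ∈ {3}. (0, 3): f_x = 0, f = 0 — SINGULAR.
  x = 1: f_y(1, y) = 4 - 2*y; vanishes at y ∈ {2}. (1, 2): f_x = 5 ≠ 0.
  x = 2: f_y(2, y) = 10 - 6*y; no integer root y with |y| ≤ 4.
  x = 3: f_y(3, y) = 12 - 10*y; no integer root y with |y| ≤ 4.
  x = 4: f_y(4, y) = 10 - 14*y; no integer root y with |y| ≤ 4.
Only singular point on the grid: (0, 3).
Classify: substitute x = 0 + u, y = 3 + v and expand: f = u**3 - 2*u**2*v - 2*u*v**2 + v**2.
No constant or linear terms (consistent with a singular point). Quadratic part: v**2. Cubic part: u**3 - 2*u**2*v - 2*u*v**2.
The quadratic part v**2 is a perfect square, so there is a single (double) tangent line v = 0, i.e. y = 3. Restricting the cubic part to that line (v = 0) leaves u**3 ≠ 0, so f is not divisible by v and the branch is v² ≈ -u**3 to lowest order — this is a cusp.
Classification: cusp.
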